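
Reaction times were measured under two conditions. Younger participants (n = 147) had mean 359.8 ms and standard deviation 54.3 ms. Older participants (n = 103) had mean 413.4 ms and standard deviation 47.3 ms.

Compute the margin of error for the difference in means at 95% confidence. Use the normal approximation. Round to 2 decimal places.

Standard errors of each mean: 54.3/√147 = 4.4786 and 47.3/√103 = 4.6606.
SE(x̄₁ − x̄₂) = √(4.4786² + 4.6606²) = 6.4637 for independent samples with unequal variances.
With z* = 1.960, the margin is 1.960 × 6.4637 = 12.6689.

12.67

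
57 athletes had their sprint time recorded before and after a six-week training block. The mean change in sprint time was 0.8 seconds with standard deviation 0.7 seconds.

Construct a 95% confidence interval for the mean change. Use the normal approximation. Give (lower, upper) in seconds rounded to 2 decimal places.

Paired design: SE = s_d/√n = 0.7/√57 = 0.0927.
z* = 1.960; margin of error = 1.960 × 0.0927 = 0.1817.
0.8 ± 0.1817 → (0.62, 0.98).

(0.62, 0.98)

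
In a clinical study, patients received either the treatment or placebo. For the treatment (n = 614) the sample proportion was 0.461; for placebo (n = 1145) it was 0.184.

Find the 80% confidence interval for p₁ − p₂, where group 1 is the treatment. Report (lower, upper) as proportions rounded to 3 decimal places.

(0.247, 0.307)

The two standard errors are √(0.4610×0.5390/614) = 0.02012 and √(0.1840×0.8160/1145) = 0.01145.
Because the samples are independent, SE_diff = √(0.02012² + 0.01145²) = 0.02315.
Using z* = 1.282 for 80%, ME = 1.282 × 0.02315 = 0.02968.
p̂₁ − p̂₂ = 0.2770; interval 0.2770 ± 0.02968 gives (0.247, 0.307).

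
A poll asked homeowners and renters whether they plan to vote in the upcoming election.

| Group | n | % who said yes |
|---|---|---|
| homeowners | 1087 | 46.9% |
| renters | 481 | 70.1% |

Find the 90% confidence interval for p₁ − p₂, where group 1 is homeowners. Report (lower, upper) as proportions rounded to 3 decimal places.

(-0.274, -0.190)

The two standard errors are √(0.4690×0.5310/1087) = 0.01514 and √(0.7010×0.2990/481) = 0.02087.
Because the samples are independent, SE_diff = √(0.01514² + 0.02087²) = 0.02578.
Using z* = 1.645 for 90%, ME = 1.645 × 0.02578 = 0.04241.
p̂₁ − p̂₂ = -0.2320; interval -0.2320 ± 0.04241 gives (-0.274, -0.190).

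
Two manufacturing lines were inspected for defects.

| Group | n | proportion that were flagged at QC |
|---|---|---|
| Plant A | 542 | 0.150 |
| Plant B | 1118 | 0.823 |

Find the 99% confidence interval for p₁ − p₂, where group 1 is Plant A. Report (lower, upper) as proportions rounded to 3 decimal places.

Each SE is √(p̂(1−p̂)/n): √(0.1500·0.8500/542) = 0.01534 and √(0.8230·0.1770/1118) = 0.01141.
SE(p̂₁ − p̂₂) = √(SE₁² + SE₂²) = √(0.0002353156 + 0.0001301881) = 0.01912, since the two samples are independent.
At 99% confidence z* = 2.576; margin = 2.576 × 0.01912 = 0.04925.
The difference is 0.1500 − 0.8230 = -0.6730, so the interval is -0.6730 ± 0.04925 = (-0.722, -0.624).

(-0.722, -0.624)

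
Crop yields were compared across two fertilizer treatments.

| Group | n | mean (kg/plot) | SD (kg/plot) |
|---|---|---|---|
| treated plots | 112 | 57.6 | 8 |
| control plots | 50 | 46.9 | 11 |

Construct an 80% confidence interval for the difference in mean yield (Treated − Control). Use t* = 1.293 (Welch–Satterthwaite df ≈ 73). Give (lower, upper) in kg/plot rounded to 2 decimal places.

SE₁ = s₁/√n₁ = 8/√112 = 0.7559; SE₂ = 11/√50 = 1.5556.
Independent samples, unequal variances: SE_diff = √(SE₁² + SE₂²) = √(0.57138481 + 2.41989136) = 1.7295.
t* = 1.293, so margin of error = 1.293 × 1.7295 = 2.2362.
Difference in means = 57.6 − 46.9 = 10.7000.
10.7000 ± 2.2362 → (8.46, 12.94).

(8.46, 12.94)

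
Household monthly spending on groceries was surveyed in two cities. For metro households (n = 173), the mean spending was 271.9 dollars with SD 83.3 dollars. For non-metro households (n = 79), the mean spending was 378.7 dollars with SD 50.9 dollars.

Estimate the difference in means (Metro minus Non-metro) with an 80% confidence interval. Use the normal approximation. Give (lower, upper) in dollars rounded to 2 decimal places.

(-117.75, -95.85)

Per-group SEs: s₁/√n₁ = 83.3/√173 = 6.3332, s₂/√n₂ = 50.9/√79 = 5.7267.
Unpooled SE of the difference: √(40.10942224 + 32.79509289) = 8.5384.
Margin of error = z* · SE = 1.282 × 8.5384 = 10.9462.
x̄₁ − x̄₂ = 271.9 − 378.7 = -106.8000.
CI: -106.8000 ± 10.9462 = (-117.75, -95.85).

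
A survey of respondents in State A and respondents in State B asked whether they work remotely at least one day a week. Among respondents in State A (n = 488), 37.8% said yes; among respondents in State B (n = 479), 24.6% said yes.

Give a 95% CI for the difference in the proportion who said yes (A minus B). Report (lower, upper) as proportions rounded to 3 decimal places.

(0.074, 0.190)

Each SE is √(p̂(1−p̂)/n): √(0.3780·0.6220/488) = 0.02195 and √(0.2460·0.7540/479) = 0.01968.
SE(p̂₁ − p̂₂) = √(SE₁² + SE₂²) = √(0.0004818025 + 0.0003873024) = 0.02948, since the two samples are independent.
At 95% confidence z* = 1.960; margin = 1.960 × 0.02948 = 0.05778.
The difference is 0.3780 − 0.2460 = 0.1320, so the interval is 0.1320 ± 0.05778 = (0.074, 0.190).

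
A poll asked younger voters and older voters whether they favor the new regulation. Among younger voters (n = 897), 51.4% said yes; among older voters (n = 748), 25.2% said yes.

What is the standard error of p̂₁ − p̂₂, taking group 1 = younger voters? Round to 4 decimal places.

Each SE is √(p̂(1−p̂)/n): √(0.5140·0.4860/897) = 0.01669 and √(0.2520·0.7480/748) = 0.01587.
SE(p̂₁ − p̂₂) = √(SE₁² + SE₂²) = √(0.0002785561 + 0.0002518569) = 0.02303, since the two samples are independent.

0.0230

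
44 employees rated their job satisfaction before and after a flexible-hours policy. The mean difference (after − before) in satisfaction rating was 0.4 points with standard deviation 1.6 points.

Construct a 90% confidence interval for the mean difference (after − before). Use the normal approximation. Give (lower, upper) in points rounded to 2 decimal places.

(0.00, 0.80)

Paired design: SE = s_d/√n = 1.6/√44 = 0.2412.
z* = 1.645; margin of error = 1.645 × 0.2412 = 0.3968.
0.4 ± 0.3968 → (0.00, 0.80).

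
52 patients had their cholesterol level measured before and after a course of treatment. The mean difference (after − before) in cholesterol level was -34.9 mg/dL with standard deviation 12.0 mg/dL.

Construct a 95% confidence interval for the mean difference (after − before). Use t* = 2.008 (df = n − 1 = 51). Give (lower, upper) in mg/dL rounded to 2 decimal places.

(-38.24, -31.56)

Paired design: SE = s_d/√n = 12.0/√52 = 1.6641.
t* = 2.008; margin of error = 2.008 × 1.6641 = 3.3415.
-34.9 ± 3.3415 → (-38.24, -31.56).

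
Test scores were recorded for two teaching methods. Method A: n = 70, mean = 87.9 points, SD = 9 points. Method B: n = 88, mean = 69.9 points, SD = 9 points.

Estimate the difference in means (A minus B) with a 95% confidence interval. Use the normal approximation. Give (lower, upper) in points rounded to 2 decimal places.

SE₁ = s₁/√n₁ = 9/√70 = 1.0757; SE₂ = 9/√88 = 0.9594.
Independent samples, unequal variances: SE_diff = √(SE₁² + SE₂²) = √(1.15713049 + 0.92044836) = 1.4414.
z* = 1.960, so margin of error = 1.960 × 1.4414 = 2.8251.
Difference in means = 87.9 − 69.9 = 18.0000.
18.0000 ± 2.8251 → (15.17, 20.83).

(15.17, 20.83)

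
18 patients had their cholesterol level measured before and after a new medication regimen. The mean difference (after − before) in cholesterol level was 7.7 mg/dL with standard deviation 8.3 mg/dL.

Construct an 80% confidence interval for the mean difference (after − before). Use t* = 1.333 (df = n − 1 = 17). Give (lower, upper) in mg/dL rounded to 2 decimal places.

(5.09, 10.31)

Paired design: SE = s_d/√n = 8.3/√18 = 1.9563.
t* = 1.333; margin of error = 1.333 × 1.9563 = 2.6077.
7.7 ± 2.6077 → (5.09, 10.31).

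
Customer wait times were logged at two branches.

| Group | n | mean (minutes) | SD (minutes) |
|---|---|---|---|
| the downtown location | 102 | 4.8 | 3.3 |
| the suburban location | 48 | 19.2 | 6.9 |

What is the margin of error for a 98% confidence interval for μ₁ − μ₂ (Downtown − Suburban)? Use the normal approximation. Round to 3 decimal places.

Standard errors of each mean: 3.3/√102 = 0.3267 and 6.9/√48 = 0.9959.
SE(x̄₁ − x̄₂) = √(0.3267² + 0.9959²) = 1.0481 for independent samples with unequal variances.
With z* = 2.326, the margin is 2.326 × 1.0481 = 2.4379.

2.438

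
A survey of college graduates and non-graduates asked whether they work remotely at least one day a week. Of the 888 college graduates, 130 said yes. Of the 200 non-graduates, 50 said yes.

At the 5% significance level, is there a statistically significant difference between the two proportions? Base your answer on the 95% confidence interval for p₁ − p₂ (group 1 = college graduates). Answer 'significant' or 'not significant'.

p̂₁ = 130/888 = 0.1464 and p̂₂ = 50/200 = 0.2500.
SE₁ = √(p̂₁(1−p̂₁)/n₁) = √(0.1464·0.8536/888) = 0.01186; SE₂ = √(0.2500·0.7500/200) = 0.03062.
Independent samples: SE of the difference = √(SE₁² + SE₂²) = √(0.0001406596 + 0.0009375844) = 0.03284.
z* for 95% confidence is 1.960, so the margin of error is 1.960 × 0.03284 = 0.06437.
Point estimate p̂₁ − p̂₂ = 0.1464 − 0.2500 = -0.1036.
-0.1036 ± 0.06437 → (-0.16797, -0.03923).
The interval (-0.16797, -0.03923) does not contain 0, so the difference is significant.

significant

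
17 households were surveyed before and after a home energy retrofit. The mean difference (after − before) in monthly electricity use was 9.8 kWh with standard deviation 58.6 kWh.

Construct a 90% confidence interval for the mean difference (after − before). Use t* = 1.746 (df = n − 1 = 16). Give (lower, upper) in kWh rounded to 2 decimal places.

(-15.02, 34.62)

This is a matched-pairs design, so SE = s_d/√n = 58.6/√17 = 14.2126.
Margin = 1.746 × 14.2126 = 24.8152; the interval is 9.8 ± 24.8152 = (-15.02, 34.62).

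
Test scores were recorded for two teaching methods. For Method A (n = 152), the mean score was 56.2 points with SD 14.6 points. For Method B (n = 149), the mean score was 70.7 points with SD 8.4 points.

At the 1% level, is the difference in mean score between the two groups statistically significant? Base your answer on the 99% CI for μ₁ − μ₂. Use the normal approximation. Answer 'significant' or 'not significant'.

significant

Per-group SEs: s₁/√n₁ = 14.6/√152 = 1.1842, s₂/√n₂ = 8.4/√149 = 0.6882.
Unpooled SE of the difference: √(1.40232964 + 0.47361924) = 1.3697.
Margin of error = z* · SE = 2.576 × 1.3697 = 3.5283.
x̄₁ − x̄₂ = 56.2 − 70.7 = -14.5000.
CI: -14.5000 ± 3.5283 = (-18.0283, -10.9717).
The interval (-18.0283, -10.9717) does not contain 0, so the difference is significant.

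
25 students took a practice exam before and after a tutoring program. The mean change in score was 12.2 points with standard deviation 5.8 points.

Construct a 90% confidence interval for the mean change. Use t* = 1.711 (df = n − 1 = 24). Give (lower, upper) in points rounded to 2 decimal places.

This is a matched-pairs design, so SE = s_d/√n = 5.8/√25 = 1.1600.
Margin = 1.711 × 1.1600 = 1.9848; the interval is 12.2 ± 1.9848 = (10.22, 14.18).

(10.22, 14.18)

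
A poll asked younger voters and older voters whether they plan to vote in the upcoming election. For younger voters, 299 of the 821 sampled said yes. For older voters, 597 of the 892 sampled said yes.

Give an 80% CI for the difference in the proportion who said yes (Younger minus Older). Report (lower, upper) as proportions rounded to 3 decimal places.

(-0.335, -0.276)

p̂₁ = 299/821 = 0.3642 and p̂₂ = 597/892 = 0.6693.
SE₁ = √(p̂₁(1−p̂₁)/n₁) = √(0.3642·0.6358/821) = 0.01679; SE₂ = √(0.6693·0.3307/892) = 0.01575.
Independent samples: SE of the difference = √(SE₁² + SE₂²) = √(0.0002819041 + 0.0002480625) = 0.02302.
z* for 80% confidence is 1.282, so the margin of error is 1.282 × 0.02302 = 0.02951.
Point estimate p̂₁ − p̂₂ = 0.3642 − 0.6693 = -0.3051.
-0.3051 ± 0.02951 → (-0.335, -0.276).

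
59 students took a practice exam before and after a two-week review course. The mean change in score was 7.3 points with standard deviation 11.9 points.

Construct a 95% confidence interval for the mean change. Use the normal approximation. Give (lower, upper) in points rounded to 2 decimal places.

(4.26, 10.34)

Paired design: SE = s_d/√n = 11.9/√59 = 1.5492.
z* = 1.960; margin of error = 1.960 × 1.5492 = 3.0364.
7.3 ± 3.0364 → (4.26, 10.34).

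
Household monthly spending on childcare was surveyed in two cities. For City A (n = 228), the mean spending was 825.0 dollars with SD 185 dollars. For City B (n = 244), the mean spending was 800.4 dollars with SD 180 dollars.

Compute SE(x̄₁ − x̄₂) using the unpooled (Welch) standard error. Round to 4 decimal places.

Standard errors of each mean: 185/√228 = 12.2519 and 180/√244 = 11.5233.
SE(x̄₁ − x̄₂) = √(12.2519² + 11.5233²) = 16.8195 for independent samples with unequal variances.

16.8195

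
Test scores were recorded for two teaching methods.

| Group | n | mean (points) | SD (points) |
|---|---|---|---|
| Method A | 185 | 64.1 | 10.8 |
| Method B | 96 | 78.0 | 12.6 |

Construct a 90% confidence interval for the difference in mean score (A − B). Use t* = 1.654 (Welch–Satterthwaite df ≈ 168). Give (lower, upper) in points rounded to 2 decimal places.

SE₁ = s₁/√n₁ = 10.8/√185 = 0.7940; SE₂ = 12.6/√96 = 1.2860.
Independent samples, unequal variances: SE_diff = √(SE₁² + SE₂²) = √(0.630436 + 1.653796) = 1.5114.
t* = 1.654, so margin of error = 1.654 × 1.5114 = 2.4999.
Difference in means = 64.1 − 78.0 = -13.9000.
-13.9000 ± 2.4999 → (-16.40, -11.40).

(-16.40, -11.40)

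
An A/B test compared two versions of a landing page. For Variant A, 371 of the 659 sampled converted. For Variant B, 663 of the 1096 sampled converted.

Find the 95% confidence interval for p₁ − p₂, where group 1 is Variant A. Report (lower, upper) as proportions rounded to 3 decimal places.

(-0.090, 0.006)

Sample proportions: 371/659 = 0.5630, 663/1096 = 0.6049.
Each SE is √(p̂(1−p̂)/n): √(0.5630·0.4370/659) = 0.01932 and √(0.6049·0.3951/1096) = 0.01477.
SE(p̂₁ − p̂₂) = √(SE₁² + SE₂²) = √(0.0003732624 + 0.0002181529) = 0.02432, since the two samples are independent.
At 95% confidence z* = 1.960; margin = 1.960 × 0.02432 = 0.04767.
The difference is 0.5630 − 0.6049 = -0.0419, so the interval is -0.0419 ± 0.04767 = (-0.090, 0.006).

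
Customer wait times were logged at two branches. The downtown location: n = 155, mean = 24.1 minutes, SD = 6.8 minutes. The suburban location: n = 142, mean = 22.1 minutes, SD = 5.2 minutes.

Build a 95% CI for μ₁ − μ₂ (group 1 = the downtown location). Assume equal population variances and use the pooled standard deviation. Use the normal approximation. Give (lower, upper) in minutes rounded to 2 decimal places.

Pooled variance s_p² = [154·6.8² + 141·5.2²] / (155+142−2) = 37.0631, so s_p = 6.0879.
SE_diff = s_p·√(1/n₁ + 1/n₂) = 6.0879·√(1/155 + 1/142) = 0.7072.
z* = 1.960; margin = 1.960 × 0.7072 = 1.3861.
Difference = 24.1 − 22.1 = 2.0000.
2.0000 ± 1.3861 → (0.61, 3.39).

(0.61, 3.39)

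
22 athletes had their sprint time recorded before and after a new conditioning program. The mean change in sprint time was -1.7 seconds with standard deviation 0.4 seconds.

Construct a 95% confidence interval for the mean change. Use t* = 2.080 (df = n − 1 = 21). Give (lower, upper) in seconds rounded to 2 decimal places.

Paired design: SE = s_d/√n = 0.4/√22 = 0.0853.
t* = 2.080; margin of error = 2.080 × 0.0853 = 0.1774.
-1.7 ± 0.1774 → (-1.88, -1.52).

(-1.88, -1.52)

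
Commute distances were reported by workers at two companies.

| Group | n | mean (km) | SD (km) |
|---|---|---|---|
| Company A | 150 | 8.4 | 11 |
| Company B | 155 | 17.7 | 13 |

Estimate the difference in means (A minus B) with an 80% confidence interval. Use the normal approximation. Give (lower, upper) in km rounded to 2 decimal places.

Standard errors of each mean: 11/√150 = 0.8981 and 13/√155 = 1.0442.
SE(x̄₁ − x̄₂) = √(0.8981² + 1.0442²) = 1.3773 for independent samples with unequal variances.
With z* = 1.282, the margin is 1.282 × 1.3773 = 1.7657.
x̄₁ − x̄₂ = 8.4 − 17.7 = -9.3000; the interval is -9.3000 ± 1.7657 = (-11.07, -7.53).

(-11.07, -7.53)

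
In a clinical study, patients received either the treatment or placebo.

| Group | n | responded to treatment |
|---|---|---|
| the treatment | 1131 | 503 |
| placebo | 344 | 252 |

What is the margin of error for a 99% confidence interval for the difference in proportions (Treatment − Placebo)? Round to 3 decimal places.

Sample proportions: 503/1131 = 0.4447, 252/344 = 0.7326.
Each SE is √(p̂(1−p̂)/n): √(0.4447·0.5553/1131) = 0.01478 and √(0.7326·0.2674/344) = 0.02386.
SE(p̂₁ − p̂₂) = √(SE₁² + SE₂²) = √(0.0002184484 + 0.0005692996) = 0.02807, since the two samples are independent.
At 99% confidence z* = 2.576; margin = 2.576 × 0.02807 = 0.07231.

0.072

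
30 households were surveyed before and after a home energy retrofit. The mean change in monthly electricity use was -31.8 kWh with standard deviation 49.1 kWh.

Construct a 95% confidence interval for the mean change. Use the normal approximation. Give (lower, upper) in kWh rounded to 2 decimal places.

(-49.37, -14.23)

Paired design: SE = s_d/√n = 49.1/√30 = 8.9644.
z* = 1.960; margin of error = 1.960 × 8.9644 = 17.5702.
-31.8 ± 17.5702 → (-49.37, -14.23).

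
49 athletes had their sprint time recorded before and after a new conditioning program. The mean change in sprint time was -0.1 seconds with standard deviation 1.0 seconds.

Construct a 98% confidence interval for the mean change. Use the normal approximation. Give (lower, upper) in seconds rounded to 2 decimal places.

Paired design: SE = s_d/√n = 1.0/√49 = 0.1429.
z* = 2.326; margin of error = 2.326 × 0.1429 = 0.3324.
-0.1 ± 0.3324 → (-0.43, 0.23).

(-0.43, 0.23)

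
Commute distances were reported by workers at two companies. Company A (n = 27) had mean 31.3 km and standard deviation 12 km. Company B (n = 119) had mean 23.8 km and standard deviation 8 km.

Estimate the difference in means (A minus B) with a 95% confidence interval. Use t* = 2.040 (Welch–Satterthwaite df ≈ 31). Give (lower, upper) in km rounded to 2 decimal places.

(2.56, 12.44)

SE₁ = s₁/√n₁ = 12/√27 = 2.3094; SE₂ = 8/√119 = 0.7334.
Independent samples, unequal variances: SE_diff = √(SE₁² + SE₂²) = √(5.33332836 + 0.53787556) = 2.4231.
t* = 2.040, so margin of error = 2.040 × 2.4231 = 4.9431.
Difference in means = 31.3 − 23.8 = 7.5000.
7.5000 ± 4.9431 → (2.56, 12.44).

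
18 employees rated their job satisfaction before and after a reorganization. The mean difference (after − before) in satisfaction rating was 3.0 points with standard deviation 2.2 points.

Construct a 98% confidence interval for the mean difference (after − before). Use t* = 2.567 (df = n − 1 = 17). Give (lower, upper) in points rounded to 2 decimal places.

(1.67, 4.33)

Paired design: SE = s_d/√n = 2.2/√18 = 0.5185.
t* = 2.567; margin of error = 2.567 × 0.5185 = 1.3310.
3.0 ± 1.3310 → (1.67, 4.33).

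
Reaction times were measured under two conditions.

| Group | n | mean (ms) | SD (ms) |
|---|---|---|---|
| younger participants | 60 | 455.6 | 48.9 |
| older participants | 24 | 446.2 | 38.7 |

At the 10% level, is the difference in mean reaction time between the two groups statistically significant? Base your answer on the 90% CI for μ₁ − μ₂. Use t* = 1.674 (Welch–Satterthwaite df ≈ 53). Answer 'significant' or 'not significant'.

Per-group SEs: s₁/√n₁ = 48.9/√60 = 6.3130, s₂/√n₂ = 38.7/√24 = 7.8996.
Unpooled SE of the difference: √(39.853969 + 62.40368016) = 10.1123.
Margin of error = t* · SE = 1.674 × 10.1123 = 16.9280.
x̄₁ − x̄₂ = 455.6 − 446.2 = 9.4000.
CI: 9.4000 ± 16.9280 = (-7.5280, 26.3280).
The interval (-7.5280, 26.3280) contains 0, so the difference is not significant.

not significant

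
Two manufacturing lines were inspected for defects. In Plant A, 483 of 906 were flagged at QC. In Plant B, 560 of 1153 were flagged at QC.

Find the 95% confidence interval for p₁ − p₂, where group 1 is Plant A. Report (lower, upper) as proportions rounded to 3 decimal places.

Sample proportions: 483/906 = 0.5331, 560/1153 = 0.4857.
Each SE is √(p̂(1−p̂)/n): √(0.5331·0.4669/906) = 0.01657 and √(0.4857·0.5143/1153) = 0.01472.
SE(p̂₁ − p̂₂) = √(SE₁² + SE₂²) = √(0.0002745649 + 0.0002166784) = 0.02216, since the two samples are independent.
At 95% confidence z* = 1.960; margin = 1.960 × 0.02216 = 0.04343.
The difference is 0.5331 − 0.4857 = 0.0474, so the interval is 0.0474 ± 0.04343 = (0.004, 0.091).

(0.004, 0.091)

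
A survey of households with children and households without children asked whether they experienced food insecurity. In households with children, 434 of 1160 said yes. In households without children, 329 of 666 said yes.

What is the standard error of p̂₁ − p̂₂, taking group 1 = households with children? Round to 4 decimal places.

0.0240

p̂₁ = 434/1160 = 0.3741 and p̂₂ = 329/666 = 0.4940.
SE₁ = √(p̂₁(1−p̂₁)/n₁) = √(0.3741·0.6259/1160) = 0.01421; SE₂ = √(0.4940·0.5060/666) = 0.01937.
Independent samples: SE of the difference = √(SE₁² + SE₂²) = √(0.0002019241 + 0.0003751969) = 0.02402.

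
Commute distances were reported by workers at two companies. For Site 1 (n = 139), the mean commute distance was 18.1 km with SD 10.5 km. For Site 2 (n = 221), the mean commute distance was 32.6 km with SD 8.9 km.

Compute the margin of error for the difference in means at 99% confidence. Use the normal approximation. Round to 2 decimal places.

SE₁ = s₁/√n₁ = 10.5/√139 = 0.8906; SE₂ = 8.9/√221 = 0.5987.
Independent samples, unequal variances: SE_diff = √(SE₁² + SE₂²) = √(0.79316836 + 0.35844169) = 1.0731.
z* = 2.576, so margin of error = 2.576 × 1.0731 = 2.7643.

2.76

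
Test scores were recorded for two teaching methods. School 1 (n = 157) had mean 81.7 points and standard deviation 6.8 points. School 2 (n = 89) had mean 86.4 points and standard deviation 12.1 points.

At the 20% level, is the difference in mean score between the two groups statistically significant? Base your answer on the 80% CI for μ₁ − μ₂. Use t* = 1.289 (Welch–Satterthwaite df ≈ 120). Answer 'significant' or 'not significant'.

SE₁ = s₁/√n₁ = 6.8/√157 = 0.5427; SE₂ = 12.1/√89 = 1.2826.
Independent samples, unequal variances: SE_diff = √(SE₁² + SE₂²) = √(0.29452329 + 1.64506276) = 1.3927.
t* = 1.289, so margin of error = 1.289 × 1.3927 = 1.7952.
Difference in means = 81.7 − 86.4 = -4.7000.
-4.7000 ± 1.7952 → (-6.4952, -2.9048).
The interval (-6.4952, -2.9048) does not contain 0, so the difference is significant.

significant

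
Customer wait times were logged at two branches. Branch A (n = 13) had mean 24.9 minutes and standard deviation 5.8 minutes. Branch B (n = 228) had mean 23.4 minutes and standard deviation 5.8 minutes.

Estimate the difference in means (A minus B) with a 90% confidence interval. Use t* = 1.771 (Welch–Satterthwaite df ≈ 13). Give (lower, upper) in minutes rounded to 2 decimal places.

SE₁ = s₁/√n₁ = 5.8/√13 = 1.6086; SE₂ = 5.8/√228 = 0.3841.
Independent samples, unequal variances: SE_diff = √(SE₁² + SE₂²) = √(2.58759396 + 0.14753281) = 1.6538.
t* = 1.771, so margin of error = 1.771 × 1.6538 = 2.9289.
Difference in means = 24.9 − 23.4 = 1.5000.
1.5000 ± 2.9289 → (-1.43, 4.43).

(-1.43, 4.43)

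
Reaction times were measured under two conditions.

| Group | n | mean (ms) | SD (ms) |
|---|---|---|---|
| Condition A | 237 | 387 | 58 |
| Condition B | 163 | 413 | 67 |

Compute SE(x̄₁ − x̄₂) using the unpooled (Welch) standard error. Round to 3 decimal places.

Standard errors of each mean: 58/√237 = 3.7675 and 67/√163 = 5.2478.
SE(x̄₁ − x̄₂) = √(3.7675² + 5.2478²) = 6.4601 for independent samples with unequal variances.

6.460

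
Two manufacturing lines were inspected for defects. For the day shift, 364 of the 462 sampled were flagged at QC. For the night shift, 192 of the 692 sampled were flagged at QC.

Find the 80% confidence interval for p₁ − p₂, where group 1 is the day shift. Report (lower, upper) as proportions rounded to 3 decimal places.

Sample proportions: 364/462 = 0.7879, 192/692 = 0.2775.
Each SE is √(p̂(1−p̂)/n): √(0.7879·0.2121/462) = 0.01902 and √(0.2775·0.7225/692) = 0.01702.
SE(p̂₁ − p̂₂) = √(SE₁² + SE₂²) = √(0.0003617604 + 0.0002896804) = 0.02552, since the two samples are independent.
At 80% confidence z* = 1.282; margin = 1.282 × 0.02552 = 0.03272.
The difference is 0.7879 − 0.2775 = 0.5104, so the interval is 0.5104 ± 0.03272 = (0.478, 0.543).

(0.478, 0.543)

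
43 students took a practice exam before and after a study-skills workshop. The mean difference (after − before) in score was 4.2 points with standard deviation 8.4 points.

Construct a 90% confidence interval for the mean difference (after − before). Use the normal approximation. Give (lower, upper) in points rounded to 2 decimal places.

(2.09, 6.31)

This is a matched-pairs design, so SE = s_d/√n = 8.4/√43 = 1.2810.
Margin = 1.645 × 1.2810 = 2.1072; the interval is 4.2 ± 2.1072 = (2.09, 6.31).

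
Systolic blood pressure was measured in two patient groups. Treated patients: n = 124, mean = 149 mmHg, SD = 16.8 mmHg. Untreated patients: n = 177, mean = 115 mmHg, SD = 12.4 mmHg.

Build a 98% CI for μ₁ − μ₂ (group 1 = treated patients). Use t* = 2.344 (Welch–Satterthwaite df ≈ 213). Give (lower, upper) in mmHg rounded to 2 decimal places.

Standard errors of each mean: 16.8/√124 = 1.5087 and 12.4/√177 = 0.9320.
SE(x̄₁ − x̄₂) = √(1.5087² + 0.9320²) = 1.7734 for independent samples with unequal variances.
With t* = 2.344, the margin is 2.344 × 1.7734 = 4.1568.
x̄₁ − x̄₂ = 149 − 115 = 34.0000; the interval is 34.0000 ± 4.1568 = (29.84, 38.16).

(29.84, 38.16)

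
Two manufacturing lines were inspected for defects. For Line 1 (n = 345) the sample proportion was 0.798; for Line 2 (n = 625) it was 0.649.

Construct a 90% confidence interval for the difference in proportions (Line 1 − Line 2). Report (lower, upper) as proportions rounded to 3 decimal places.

SE₁ = √(p̂₁(1−p̂₁)/n₁) = √(0.7980·0.2020/345) = 0.02162; SE₂ = √(0.6490·0.3510/625) = 0.01909.
Independent samples: SE of the difference = √(SE₁² + SE₂²) = √(0.0004674244 + 0.0003644281) = 0.02884.
z* for 90% confidence is 1.645, so the margin of error is 1.645 × 0.02884 = 0.04744.
Point estimate p̂₁ − p̂₂ = 0.7980 − 0.6490 = 0.1490.
0.1490 ± 0.04744 → (0.102, 0.196).

(0.102, 0.196)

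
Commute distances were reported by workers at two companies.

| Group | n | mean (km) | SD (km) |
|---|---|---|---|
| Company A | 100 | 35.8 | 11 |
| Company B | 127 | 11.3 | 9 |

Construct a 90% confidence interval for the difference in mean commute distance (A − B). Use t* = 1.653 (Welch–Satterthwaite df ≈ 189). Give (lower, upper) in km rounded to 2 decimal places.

Standard errors of each mean: 11/√100 = 1.1000 and 9/√127 = 0.7986.
SE(x̄₁ − x̄₂) = √(1.1000² + 0.7986²) = 1.3593 for independent samples with unequal variances.
With t* = 1.653, the margin is 1.653 × 1.3593 = 2.2469.
x̄₁ − x̄₂ = 35.8 − 11.3 = 24.5000; the interval is 24.5000 ± 2.2469 = (22.25, 26.75).

(22.25, 26.75)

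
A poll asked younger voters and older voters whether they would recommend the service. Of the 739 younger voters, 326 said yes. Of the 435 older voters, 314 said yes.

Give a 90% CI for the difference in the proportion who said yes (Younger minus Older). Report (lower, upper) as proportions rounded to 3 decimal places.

Sample proportions: 326/739 = 0.4411, 314/435 = 0.7218.
Each SE is √(p̂(1−p̂)/n): √(0.4411·0.5589/739) = 0.01826 and √(0.7218·0.2782/435) = 0.02149.
SE(p̂₁ − p̂₂) = √(SE₁² + SE₂²) = √(0.0003334276 + 0.0004618201) = 0.02820, since the two samples are independent.
At 90% confidence z* = 1.645; margin = 1.645 × 0.02820 = 0.04639.
The difference is 0.4411 − 0.7218 = -0.2807, so the interval is -0.2807 ± 0.04639 = (-0.327, -0.234).

(-0.327, -0.234)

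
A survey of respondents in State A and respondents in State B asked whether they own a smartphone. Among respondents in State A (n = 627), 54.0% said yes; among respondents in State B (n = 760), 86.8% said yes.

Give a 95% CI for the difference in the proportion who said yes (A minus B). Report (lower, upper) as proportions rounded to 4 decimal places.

(-0.3738, -0.2822)

Each SE is √(p̂(1−p̂)/n): √(0.5400·0.4600/627) = 0.01990 and √(0.8680·0.1320/760) = 0.01228.
SE(p̂₁ − p̂₂) = √(SE₁² + SE₂²) = √(0.00039601 + 0.0001507984) = 0.02338, since the two samples are independent.
At 95% confidence z* = 1.960; margin = 1.960 × 0.02338 = 0.04582.
The difference is 0.5400 − 0.8680 = -0.3280, so the interval is -0.3280 ± 0.04582 = (-0.3738, -0.2822).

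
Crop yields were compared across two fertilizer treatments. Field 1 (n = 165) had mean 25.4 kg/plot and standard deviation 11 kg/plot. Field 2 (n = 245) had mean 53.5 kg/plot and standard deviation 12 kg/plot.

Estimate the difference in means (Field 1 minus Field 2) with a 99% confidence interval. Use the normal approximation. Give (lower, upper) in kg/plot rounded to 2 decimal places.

(-31.06, -25.14)

Per-group SEs: s₁/√n₁ = 11/√165 = 0.8563, s₂/√n₂ = 12/√245 = 0.7667.
Unpooled SE of the difference: √(0.73324969 + 0.58782889) = 1.1494.
Margin of error = z* · SE = 2.576 × 1.1494 = 2.9609.
x̄₁ − x̄₂ = 25.4 − 53.5 = -28.1000.
CI: -28.1000 ± 2.9609 = (-31.06, -25.14).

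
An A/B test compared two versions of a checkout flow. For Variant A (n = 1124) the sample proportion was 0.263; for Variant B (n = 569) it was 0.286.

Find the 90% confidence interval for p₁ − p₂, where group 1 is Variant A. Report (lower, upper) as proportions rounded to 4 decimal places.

(-0.0609, 0.0149)

Each SE is √(p̂(1−p̂)/n): √(0.2630·0.7370/1124) = 0.01313 and √(0.2860·0.7140/569) = 0.01894.
SE(p̂₁ − p̂₂) = √(SE₁² + SE₂²) = √(0.0001723969 + 0.0003587236) = 0.02305, since the two samples are independent.
At 90% confidence z* = 1.645; margin = 1.645 × 0.02305 = 0.03792.
The difference is 0.2630 − 0.2860 = -0.0230, so the interval is -0.0230 ± 0.03792 = (-0.0609, 0.0149).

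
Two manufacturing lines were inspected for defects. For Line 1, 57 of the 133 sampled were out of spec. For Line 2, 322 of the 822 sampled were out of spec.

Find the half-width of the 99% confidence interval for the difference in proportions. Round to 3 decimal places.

Sample proportions: 57/133 = 0.4286, 322/822 = 0.3917.
Each SE is √(p̂(1−p̂)/n): √(0.4286·0.5714/133) = 0.04291 and √(0.3917·0.6083/822) = 0.01703.
SE(p̂₁ − p̂₂) = √(SE₁² + SE₂²) = √(0.0018412681 + 0.0002900209) = 0.04617, since the two samples are independent.
At 99% confidence z* = 2.576; margin = 2.576 × 0.04617 = 0.11893.

0.119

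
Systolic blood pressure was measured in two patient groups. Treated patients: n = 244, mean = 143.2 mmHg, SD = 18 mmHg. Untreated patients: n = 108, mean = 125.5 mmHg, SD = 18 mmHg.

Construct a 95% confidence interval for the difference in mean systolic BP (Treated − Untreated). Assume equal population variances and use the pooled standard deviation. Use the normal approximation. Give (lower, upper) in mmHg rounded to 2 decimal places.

(13.62, 21.78)

s_p = √[((n₁−1)s₁² + (n₂−1)s₂²)/(n₁+n₂−2)] = √[(243·18² + 107·18²)/350] = 18.0000.
SE = 18.0000·√(1/244 + 1/108) = 2.0804.
With z* = 1.960, margin = 1.960 × 2.0804 = 4.0776.
x̄₁ − x̄₂ = 143.2 − 125.5 = 17.7000; interval 17.7000 ± 4.0776 = (13.62, 21.78).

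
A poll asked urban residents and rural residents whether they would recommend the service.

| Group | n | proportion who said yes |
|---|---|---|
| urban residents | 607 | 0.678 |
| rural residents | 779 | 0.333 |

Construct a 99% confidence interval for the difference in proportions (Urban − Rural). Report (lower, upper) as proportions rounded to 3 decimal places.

(0.280, 0.410)

The two standard errors are √(0.6780×0.3220/607) = 0.01896 and √(0.3330×0.6670/779) = 0.01689.
Because the samples are independent, SE_diff = √(0.01896² + 0.01689²) = 0.02539.
Using z* = 2.576 for 99%, ME = 2.576 × 0.02539 = 0.06540.
p̂₁ − p̂₂ = 0.3450; interval 0.3450 ± 0.06540 gives (0.280, 0.410).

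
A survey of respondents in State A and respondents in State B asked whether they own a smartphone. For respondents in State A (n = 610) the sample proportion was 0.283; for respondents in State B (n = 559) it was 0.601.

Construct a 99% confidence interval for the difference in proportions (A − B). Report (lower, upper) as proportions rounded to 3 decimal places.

(-0.389, -0.247)

Each SE is √(p̂(1−p̂)/n): √(0.2830·0.7170/610) = 0.01824 and √(0.6010·0.3990/559) = 0.02071.
SE(p̂₁ − p̂₂) = √(SE₁² + SE₂²) = √(0.0003326976 + 0.0004289041) = 0.02760, since the two samples are independent.
At 99% confidence z* = 2.576; margin = 2.576 × 0.02760 = 0.07110.
The difference is 0.2830 − 0.6010 = -0.3180, so the interval is -0.3180 ± 0.07110 = (-0.389, -0.247).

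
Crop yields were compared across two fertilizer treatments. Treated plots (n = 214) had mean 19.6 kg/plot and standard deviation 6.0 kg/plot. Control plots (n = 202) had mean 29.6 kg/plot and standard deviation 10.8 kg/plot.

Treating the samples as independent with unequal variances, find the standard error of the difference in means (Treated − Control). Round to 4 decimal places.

0.8635

Per-group SEs: s₁/√n₁ = 6.0/√214 = 0.4102, s₂/√n₂ = 10.8/√202 = 0.7599.
Unpooled SE of the difference: √(0.16826404 + 0.57744801) = 0.8635.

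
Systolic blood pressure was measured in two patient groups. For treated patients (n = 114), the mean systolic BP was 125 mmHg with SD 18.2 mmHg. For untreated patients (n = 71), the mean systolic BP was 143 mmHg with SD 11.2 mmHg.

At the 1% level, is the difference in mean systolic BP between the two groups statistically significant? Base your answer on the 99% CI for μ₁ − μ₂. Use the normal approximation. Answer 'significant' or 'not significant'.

Per-group SEs: s₁/√n₁ = 18.2/√114 = 1.7046, s₂/√n₂ = 11.2/√71 = 1.3292.
Unpooled SE of the difference: √(2.90566116 + 1.76677264) = 2.1616.
Margin of error = z* · SE = 2.576 × 2.1616 = 5.5683.
x̄₁ − x̄₂ = 125 − 143 = -18.0000.
CI: -18.0000 ± 5.5683 = (-23.5683, -12.4317).
The interval (-23.5683, -12.4317) does not contain 0, so the difference is significant.

significant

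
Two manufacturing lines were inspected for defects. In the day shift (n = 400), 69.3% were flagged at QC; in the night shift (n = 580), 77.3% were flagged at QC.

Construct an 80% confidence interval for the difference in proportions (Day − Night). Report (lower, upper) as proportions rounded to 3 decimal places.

(-0.117, -0.043)

The two standard errors are √(0.6930×0.3070/400) = 0.02306 and √(0.7730×0.2270/580) = 0.01739.
Because the samples are independent, SE_diff = √(0.02306² + 0.01739²) = 0.02888.
Using z* = 1.282 for 80%, ME = 1.282 × 0.02888 = 0.03702.
p̂₁ − p̂₂ = -0.0800; interval -0.0800 ± 0.03702 gives (-0.117, -0.043).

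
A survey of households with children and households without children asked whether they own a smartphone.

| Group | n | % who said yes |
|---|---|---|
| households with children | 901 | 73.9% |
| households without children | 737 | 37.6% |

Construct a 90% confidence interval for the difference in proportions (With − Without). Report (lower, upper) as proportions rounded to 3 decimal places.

(0.325, 0.401)

Each SE is √(p̂(1−p̂)/n): √(0.7390·0.2610/901) = 0.01463 and √(0.3760·0.6240/737) = 0.01784.
SE(p̂₁ − p̂₂) = √(SE₁² + SE₂²) = √(0.0002140369 + 0.0003182656) = 0.02307, since the two samples are independent.
At 90% confidence z* = 1.645; margin = 1.645 × 0.02307 = 0.03795.
The difference is 0.7390 − 0.3760 = 0.3630, so the interval is 0.3630 ± 0.03795 = (0.325, 0.401).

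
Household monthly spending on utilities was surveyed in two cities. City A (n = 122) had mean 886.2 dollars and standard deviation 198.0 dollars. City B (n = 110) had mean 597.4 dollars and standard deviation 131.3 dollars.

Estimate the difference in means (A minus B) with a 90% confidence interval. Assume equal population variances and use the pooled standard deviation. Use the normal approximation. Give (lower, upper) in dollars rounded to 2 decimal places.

(252.10, 325.50)

Pooled variance s_p² = [121·198.0² + 109·131.3²] / (122+110−2) = 28794.8270, so s_p = 169.6904.
SE_diff = s_p·√(1/n₁ + 1/n₂) = 169.6904·√(1/122 + 1/110) = 22.3113.
z* = 1.645; margin = 1.645 × 22.3113 = 36.7021.
Difference = 886.2 − 597.4 = 288.8000.
288.8000 ± 36.7021 → (252.10, 325.50).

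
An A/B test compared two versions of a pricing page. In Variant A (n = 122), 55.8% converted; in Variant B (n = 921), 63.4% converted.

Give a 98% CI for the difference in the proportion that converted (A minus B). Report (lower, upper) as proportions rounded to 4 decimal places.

Each SE is √(p̂(1−p̂)/n): √(0.5580·0.4420/122) = 0.04496 and √(0.6340·0.3660/921) = 0.01587.
SE(p̂₁ − p̂₂) = √(SE₁² + SE₂²) = √(0.0020214016 + 0.0002518569) = 0.04768, since the two samples are independent.
At 98% confidence z* = 2.326; margin = 2.326 × 0.04768 = 0.11090.
The difference is 0.5580 − 0.6340 = -0.0760, so the interval is -0.0760 ± 0.11090 = (-0.1869, 0.0349).

(-0.1869, 0.0349)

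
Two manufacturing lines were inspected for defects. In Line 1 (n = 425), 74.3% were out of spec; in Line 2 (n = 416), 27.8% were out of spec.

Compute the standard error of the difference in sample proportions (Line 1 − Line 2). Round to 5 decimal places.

0.03053

Each SE is √(p̂(1−p̂)/n): √(0.7430·0.2570/425) = 0.02120 and √(0.2780·0.7220/416) = 0.02197.
SE(p̂₁ − p̂₂) = √(SE₁² + SE₂²) = √(0.00044944 + 0.0004826809) = 0.03053, since the two samples are independent.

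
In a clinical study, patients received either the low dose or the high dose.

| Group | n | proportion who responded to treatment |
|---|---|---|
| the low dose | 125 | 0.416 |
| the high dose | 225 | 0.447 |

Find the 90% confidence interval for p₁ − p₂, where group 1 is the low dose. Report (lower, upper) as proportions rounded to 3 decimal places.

(-0.122, 0.060)

Each SE is √(p̂(1−p̂)/n): √(0.4160·0.5840/125) = 0.04409 and √(0.4470·0.5530/225) = 0.03315.
SE(p̂₁ − p̂₂) = √(SE₁² + SE₂²) = √(0.0019439281 + 0.0010989225) = 0.05516, since the two samples are independent.
At 90% confidence z* = 1.645; margin = 1.645 × 0.05516 = 0.09074.
The difference is 0.4160 − 0.4470 = -0.0310, so the interval is -0.0310 ± 0.09074 = (-0.122, 0.060).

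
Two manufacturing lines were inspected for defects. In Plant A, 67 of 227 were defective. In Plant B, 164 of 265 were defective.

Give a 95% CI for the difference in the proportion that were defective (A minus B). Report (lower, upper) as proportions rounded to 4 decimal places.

(-0.4070, -0.2404)

First, p̂₁ = 67/227 = 0.2952; p̂₂ = 164/265 = 0.6189.
The two standard errors are √(0.2952×0.7048/227) = 0.03027 and √(0.6189×0.3811/265) = 0.02983.
Because the samples are independent, SE_diff = √(0.03027² + 0.02983²) = 0.04250.
Using z* = 1.960 for 95%, ME = 1.960 × 0.04250 = 0.08330.
p̂₁ − p̂₂ = -0.3237; interval -0.3237 ± 0.08330 gives (-0.4070, -0.2404).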